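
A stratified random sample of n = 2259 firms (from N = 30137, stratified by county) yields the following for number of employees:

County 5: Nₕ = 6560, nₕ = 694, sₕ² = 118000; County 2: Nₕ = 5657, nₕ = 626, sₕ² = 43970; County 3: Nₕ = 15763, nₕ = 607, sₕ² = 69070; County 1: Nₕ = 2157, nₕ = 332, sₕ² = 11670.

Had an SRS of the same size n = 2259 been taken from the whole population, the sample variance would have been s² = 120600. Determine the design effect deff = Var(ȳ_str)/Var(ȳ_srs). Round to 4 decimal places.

0.7996

Var(ȳ_str) = Σ Wₕ²(1−fₕ)sₕ²/nₕ with Wₕ = Nₕ/30137:
  County 5: (6560/30137)²·(1−694/6560)·118000/694 = 7.203912
  County 2: (5657/30137)²·(1−626/5657)·43970/626 = 2.2010129
  County 3: (15763/30137)²·(1−607/15763)·69070/607 = 29.931205
  County 1: (2157/30137)²·(1−332/2157)·11670/332 = 0.15235115
  → Var(ȳ_str) = 39.488481.
Var(ȳ_srs) = (1 − 2259/30137)·120600/2259 = 49.384729.
deff = 39.488481 / 49.384729 = 0.7996.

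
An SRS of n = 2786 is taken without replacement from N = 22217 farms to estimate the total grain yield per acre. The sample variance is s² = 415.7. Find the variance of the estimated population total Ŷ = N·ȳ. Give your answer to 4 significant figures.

6.441 × 10^7

Var(Ŷ) = N²·Var(ȳ) = N²·(1 − n/N)·s²/n.
f = 2786/22217 = 0.12539947; Var(ȳ) = 0.87460053·415.7/2786 = 0.13049944.
Var(Ŷ) = 22217² · 0.13049944 = 6.4413883 × 10^7.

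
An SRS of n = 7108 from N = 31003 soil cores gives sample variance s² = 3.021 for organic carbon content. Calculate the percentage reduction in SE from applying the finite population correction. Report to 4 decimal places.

f = n/N = 7108/31003 = 0.22926814.
SE_no-fpc = √(s²/n) = 0.020615869; SE_fpc = √((1−f)s²/n) = 0.018098947.
Ratio = √(1−f) = 0.87791336. Reduction = 100·(1 − 0.87791336) = 12.2087%.

12.2087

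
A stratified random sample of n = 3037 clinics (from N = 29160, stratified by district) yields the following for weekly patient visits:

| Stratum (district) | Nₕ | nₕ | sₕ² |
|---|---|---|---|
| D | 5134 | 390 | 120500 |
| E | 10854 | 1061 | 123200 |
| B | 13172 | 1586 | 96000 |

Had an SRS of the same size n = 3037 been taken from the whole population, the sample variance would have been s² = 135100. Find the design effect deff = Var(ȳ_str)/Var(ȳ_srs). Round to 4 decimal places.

0.8589

Var(ȳ_str) = Σ Wₕ²(1−fₕ)sₕ²/nₕ with Wₕ = Nₕ/29160:
  D: (5134/29160)²·(1−390/5134)·120500/390 = 8.8500953
  E: (10854/29160)²·(1−1061/10854)·123200/1061 = 14.515295
  B: (13172/29160)²·(1−1586/13172)·96000/1586 = 10.863712
  → Var(ȳ_str) = 34.229102.
Var(ȳ_srs) = (1 − 3037/29160)·135100/3037 = 39.85163.
deff = 34.229102 / 39.85163 = 0.8589.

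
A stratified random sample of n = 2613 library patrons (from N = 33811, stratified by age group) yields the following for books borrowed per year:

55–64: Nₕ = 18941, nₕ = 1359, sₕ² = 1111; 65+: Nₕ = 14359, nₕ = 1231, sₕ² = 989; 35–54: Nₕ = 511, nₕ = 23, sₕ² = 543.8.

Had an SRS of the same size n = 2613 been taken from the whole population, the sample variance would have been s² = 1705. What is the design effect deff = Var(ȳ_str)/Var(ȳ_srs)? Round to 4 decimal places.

Var(ȳ_str) = Σ Wₕ²(1−fₕ)sₕ²/nₕ with Wₕ = Nₕ/33811:
  55–64: (18941/33811)²·(1−1359/18941)·1111/1359 = 0.23814954
  65+: (14359/33811)²·(1−1231/14359)·989/1231 = 0.13247837
  35–54: (511/33811)²·(1−23/511)·543.8/23 = 0.0051574623
  → Var(ȳ_str) = 0.37578537.
Var(ȳ_srs) = (1 − 2613/33811)·1705/2613 = 0.60207932.
deff = 0.37578537 / 0.60207932 = 0.6241.

0.6241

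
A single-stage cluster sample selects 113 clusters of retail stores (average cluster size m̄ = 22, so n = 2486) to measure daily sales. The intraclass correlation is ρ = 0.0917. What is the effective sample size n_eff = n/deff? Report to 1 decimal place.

849.7

deff = 1 + (22 − 1)·0.0917 = 1 + 1.9257 = 2.9257.
n_eff = 2486 / 2.9257 = 849.7.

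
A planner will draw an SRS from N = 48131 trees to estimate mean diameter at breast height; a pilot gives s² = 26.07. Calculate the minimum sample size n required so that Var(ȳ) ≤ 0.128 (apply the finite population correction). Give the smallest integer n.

203

Without fpc, n₀ = s²/D = 26.07/0.128 = 203.6719.
With fpc, (1 − n/N)·s²/n ≤ D requires n ≥ n₀/(1 + n₀/N) = 203.6719/(1 + 203.6719/48131) = 202.8137.
Rounding up, n = 203.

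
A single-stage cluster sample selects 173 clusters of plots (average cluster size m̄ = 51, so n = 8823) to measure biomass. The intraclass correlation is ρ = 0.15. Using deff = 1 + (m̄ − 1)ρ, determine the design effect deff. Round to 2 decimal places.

8.50

deff = 1 + (51 − 1)·0.15 = 1 + 7.5 = 8.5.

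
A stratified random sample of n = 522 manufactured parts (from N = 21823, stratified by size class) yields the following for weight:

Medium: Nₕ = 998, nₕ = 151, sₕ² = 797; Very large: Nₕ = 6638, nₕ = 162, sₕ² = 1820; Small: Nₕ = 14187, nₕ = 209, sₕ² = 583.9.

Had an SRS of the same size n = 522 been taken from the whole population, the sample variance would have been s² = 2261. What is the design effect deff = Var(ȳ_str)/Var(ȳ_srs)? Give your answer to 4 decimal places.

Var(ȳ_str) = Σ Wₕ²(1−fₕ)sₕ²/nₕ with Wₕ = Nₕ/21823:
  Medium: (998/21823)²·(1−151/998)·797/151 = 0.0093684215
  Very large: (6638/21823)²·(1−162/6638)·1820/162 = 1.0140785
  Small: (14187/21823)²·(1−209/14187)·583.9/209 = 1.1633192
  → Var(ȳ_str) = 2.1867661.
Var(ȳ_srs) = (1 − 522/21823)·2261/522 = 4.2278113.
deff = 2.1867661 / 4.2278113 = 0.5172.

0.5172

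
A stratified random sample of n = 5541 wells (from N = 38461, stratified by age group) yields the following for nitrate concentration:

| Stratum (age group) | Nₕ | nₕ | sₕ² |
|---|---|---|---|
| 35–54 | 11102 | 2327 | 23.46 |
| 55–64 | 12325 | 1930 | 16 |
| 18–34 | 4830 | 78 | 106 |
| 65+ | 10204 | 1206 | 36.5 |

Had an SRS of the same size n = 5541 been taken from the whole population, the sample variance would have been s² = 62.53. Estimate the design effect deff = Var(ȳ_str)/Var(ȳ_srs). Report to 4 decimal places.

2.5206

Var(ȳ_str) = Σ Wₕ²(1−fₕ)sₕ²/nₕ with Wₕ = Nₕ/38461:
  35–54: (11102/38461)²·(1−2327/11102)·23.46/2327 = 6.6395528 × 10^-4
  55–64: (12325/38461)²·(1−1930/12325)·16/1930 = 7.1801406 × 10^-4
  18–34: (4830/38461)²·(1−78/4830)·106/78 = 0.021085975
  65+: (10204/38461)²·(1−1206/10204)·36.5/1206 = 0.0018785418
  → Var(ȳ_str) = 0.024346486.
Var(ȳ_srs) = (1 − 5541/38461)·62.53/5541 = 0.0096591639.
deff = 0.024346486 / 0.0096591639 = 2.5206.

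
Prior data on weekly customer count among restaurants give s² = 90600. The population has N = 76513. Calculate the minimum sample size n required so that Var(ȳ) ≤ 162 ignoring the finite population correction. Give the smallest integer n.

Without fpc, n₀ = s²/D = 90600/162 = 559.2593.
Rounding up, n = 560.

560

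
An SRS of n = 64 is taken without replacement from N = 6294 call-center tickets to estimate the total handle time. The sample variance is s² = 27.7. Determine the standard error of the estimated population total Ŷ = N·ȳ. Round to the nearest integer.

4120

Var(Ŷ) = N²·Var(ȳ) = N²·(1 − n/N)·s²/n.
f = 64/6294 = 0.01016841; Var(ȳ) = 0.98983159·27.7/64 = 0.42841148.
Var(Ŷ) = 6294² · 0.42841148 = 1.6971279 × 10^7.
SE(Ŷ) = √(1.6971279 × 10^7) = 4120.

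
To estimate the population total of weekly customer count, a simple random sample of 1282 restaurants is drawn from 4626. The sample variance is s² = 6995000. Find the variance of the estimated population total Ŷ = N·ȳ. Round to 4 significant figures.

8.441 × 10^10

Var(Ŷ) = N²·Var(ȳ) = N²·(1 − n/N)·s²/n.
f = 1282/4626 = 0.27712927; Var(ȳ) = 0.72287073·6995000/1282 = 3944.2128.
Var(Ŷ) = 4626² · 3944.2128 = 8.4405665 × 10^10.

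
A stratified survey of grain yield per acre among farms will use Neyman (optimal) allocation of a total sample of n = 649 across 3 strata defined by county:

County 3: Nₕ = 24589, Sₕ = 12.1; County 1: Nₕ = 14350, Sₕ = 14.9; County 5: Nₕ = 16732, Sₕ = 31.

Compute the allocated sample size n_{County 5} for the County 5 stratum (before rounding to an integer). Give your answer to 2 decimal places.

326.82

Neyman allocation: nₕ = n·NₕSₕ / Σⱼ NⱼSⱼ.
Σ NⱼSⱼ = 24589·12.1 + 14350·14.9 + 16732·31 = 1.0300339 × 10^6.
n_{County 5} = 649·16732·31 / (1.0300339 × 10^6) = 326.82.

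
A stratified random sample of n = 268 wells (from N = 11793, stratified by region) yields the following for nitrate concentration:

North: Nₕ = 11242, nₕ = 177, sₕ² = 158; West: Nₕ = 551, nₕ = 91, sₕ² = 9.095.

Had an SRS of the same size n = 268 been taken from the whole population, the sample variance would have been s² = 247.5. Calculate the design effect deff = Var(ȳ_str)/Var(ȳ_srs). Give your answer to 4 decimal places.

0.8849

Var(ȳ_str) = Σ Wₕ²(1−fₕ)sₕ²/nₕ with Wₕ = Nₕ/11793:
  North: (11242/11793)²·(1−177/11242)·158/177 = 0.79841782
  West: (551/11793)²·(1−91/551)·9.095/91 = 1.8214705 × 10^-4
  → Var(ȳ_str) = 0.79859997.
Var(ȳ_srs) = (1 − 268/11793)·247.5/268 = 0.90252044.
deff = 0.79859997 / 0.90252044 = 0.8849.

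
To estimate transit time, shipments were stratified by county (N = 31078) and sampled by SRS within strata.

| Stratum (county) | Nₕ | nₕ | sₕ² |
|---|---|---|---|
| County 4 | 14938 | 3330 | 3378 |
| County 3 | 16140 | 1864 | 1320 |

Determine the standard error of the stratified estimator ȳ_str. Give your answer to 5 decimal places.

Var(ȳ_str) = Σₕ Wₕ²(1 − fₕ)sₕ²/nₕ with Wₕ = Nₕ/N, N = 31078.
County 4: Wₕ = 0.48066156; term = 0.48066156²·(1 − 0.22292141)·3378/3330 = 0.18212063.
County 3: Wₕ = 0.51933844; term = 0.51933844²·(1 − 0.11548947)·1320/1864 = 0.1689398.
Sum = 0.35106043.
SE = √(0.35106043) = 0.59250.

0.59250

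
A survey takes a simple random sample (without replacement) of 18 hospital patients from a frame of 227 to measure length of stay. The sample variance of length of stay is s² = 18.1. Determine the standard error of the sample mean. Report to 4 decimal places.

Under SRS without replacement, Var(ȳ) = (1 − f)·s²/n with f = n/N = 18/227 = 0.07929515.
Var(ȳ) = (1 − 0.07929515)·18.1/18 = 0.92070485·1.0055556 = 0.92581987.
SE(ȳ) = √(0.92581987) = 0.9622.

0.9622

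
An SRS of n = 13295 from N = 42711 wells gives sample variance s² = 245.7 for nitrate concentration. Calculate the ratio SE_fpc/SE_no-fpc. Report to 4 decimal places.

0.8299

f = n/N = 13295/42711 = 0.31127813.
SE_no-fpc = √(s²/n) = 0.13594349; SE_fpc = √((1−f)s²/n) = 0.11281851.
Ratio = √(1−f) = 0.82989269.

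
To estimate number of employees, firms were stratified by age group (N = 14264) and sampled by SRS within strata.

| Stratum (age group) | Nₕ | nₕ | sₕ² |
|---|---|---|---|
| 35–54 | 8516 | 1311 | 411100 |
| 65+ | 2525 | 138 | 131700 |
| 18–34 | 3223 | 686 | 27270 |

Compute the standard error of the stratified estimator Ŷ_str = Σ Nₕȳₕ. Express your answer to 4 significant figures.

159100

Var(Ŷ_str) = Σₕ Nₕ²(1 − fₕ)sₕ²/nₕ.
35–54: 8516²·(1 − 1311/8516)·411100/1311 = 1.9240414 × 10^10.
65+: 2525²·(1 − 138/2525)·131700/138 = 5.7520214 × 10^9.
18–34: 3223²·(1 − 686/3223)·27270/686 = 3.2504373 × 10^8.
Sum = 2.5317479 × 10^10.
SE = √(2.5317479 × 10^10) = 159100.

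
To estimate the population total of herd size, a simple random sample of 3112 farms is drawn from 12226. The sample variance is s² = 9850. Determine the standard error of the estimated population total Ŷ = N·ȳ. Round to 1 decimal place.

Var(Ŷ) = N²·Var(ȳ) = N²·(1 − n/N)·s²/n.
f = 3112/12226 = 0.25453951; Var(ȳ) = 0.74546049·9850/3112 = 2.359507.
Var(Ŷ) = 12226² · 2.359507 = 3.5268749 × 10^8.
SE(Ŷ) = √(3.5268749 × 10^8) = 18780.0.

18780.0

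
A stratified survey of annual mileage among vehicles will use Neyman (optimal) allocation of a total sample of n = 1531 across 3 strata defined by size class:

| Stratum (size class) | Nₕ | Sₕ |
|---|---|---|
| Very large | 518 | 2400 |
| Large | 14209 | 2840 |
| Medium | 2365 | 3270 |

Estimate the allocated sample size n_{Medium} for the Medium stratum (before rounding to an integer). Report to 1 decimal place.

240.0

Neyman allocation: nₕ = n·NₕSₕ / Σⱼ NⱼSⱼ.
Σ NⱼSⱼ = 518·2400 + 14209·2840 + 2365·3270 = 4.933031 × 10^7.
n_{Medium} = 1531·2365·3270 / (4.933031 × 10^7) = 240.0.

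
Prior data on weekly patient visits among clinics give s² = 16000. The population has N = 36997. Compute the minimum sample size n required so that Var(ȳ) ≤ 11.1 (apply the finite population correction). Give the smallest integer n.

Without fpc, n₀ = s²/D = 16000/11.1 = 1441.4414.
With fpc, (1 − n/N)·s²/n ≤ D requires n ≥ n₀/(1 + n₀/N) = 1441.4414/(1 + 1441.4414/36997) = 1387.3874.
Rounding up, n = 1388.

1388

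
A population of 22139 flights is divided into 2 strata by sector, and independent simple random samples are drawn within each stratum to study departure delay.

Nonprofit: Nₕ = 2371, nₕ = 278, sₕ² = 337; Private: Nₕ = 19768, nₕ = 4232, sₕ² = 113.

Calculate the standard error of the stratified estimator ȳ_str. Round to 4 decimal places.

Var(ȳ_str) = Σₕ Wₕ²(1 − fₕ)sₕ²/nₕ with Wₕ = Nₕ/N, N = 22139.
Nonprofit: Wₕ = 0.10709607; term = 0.10709607²·(1 − 0.11725011)·337/278 = 0.012273541.
Private: Wₕ = 0.89290393; term = 0.89290393²·(1 − 0.21408337)·113/4232 = 0.016730878.
Sum = 0.029004419.
SE = √(0.029004419) = 0.1703.

0.1703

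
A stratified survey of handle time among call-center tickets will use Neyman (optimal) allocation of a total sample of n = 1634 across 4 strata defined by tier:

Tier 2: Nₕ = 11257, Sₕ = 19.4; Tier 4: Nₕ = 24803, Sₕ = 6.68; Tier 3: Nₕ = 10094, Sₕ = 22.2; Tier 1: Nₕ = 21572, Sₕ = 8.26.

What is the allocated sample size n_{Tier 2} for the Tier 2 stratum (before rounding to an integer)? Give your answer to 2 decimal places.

453.80

Neyman allocation: nₕ = n·NₕSₕ / Σⱼ NⱼSⱼ.
Σ NⱼSⱼ = 11257·19.4 + 24803·6.68 + 10094·22.2 + 21572·8.26 = 786341.36.
n_{Tier 2} = 1634·11257·19.4 / 786341.36 = 453.80.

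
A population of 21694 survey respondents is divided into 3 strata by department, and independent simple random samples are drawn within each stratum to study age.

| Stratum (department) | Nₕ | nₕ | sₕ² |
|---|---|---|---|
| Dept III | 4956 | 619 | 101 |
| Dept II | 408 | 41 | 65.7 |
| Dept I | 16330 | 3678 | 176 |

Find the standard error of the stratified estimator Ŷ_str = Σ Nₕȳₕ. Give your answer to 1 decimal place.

3692.4

Var(Ŷ_str) = Σₕ Nₕ²(1 − fₕ)sₕ²/nₕ.
Dept III: 4956²·(1 − 619/4956)·101/619 = 3.5071266 × 10^6.
Dept II: 408²·(1 − 41/408)·65.7/41 = 239942.81.
Dept I: 16330²·(1 − 3678/16330)·176/3678 = 9.8865851 × 10^6.
Sum = 1.3633655 × 10^7.
SE = √(1.3633655 × 10^7) = 3692.4.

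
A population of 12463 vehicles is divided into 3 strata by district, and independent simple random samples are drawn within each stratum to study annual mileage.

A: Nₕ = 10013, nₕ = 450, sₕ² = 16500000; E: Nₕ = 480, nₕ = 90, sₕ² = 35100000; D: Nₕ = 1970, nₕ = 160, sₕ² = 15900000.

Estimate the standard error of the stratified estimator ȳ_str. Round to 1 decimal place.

159.2

Var(ȳ_str) = Σₕ Wₕ²(1 − fₕ)sₕ²/nₕ with Wₕ = Nₕ/N, N = 12463.
A: Wₕ = 0.80341812; term = 0.80341812²·(1 − 0.04494158)·16500000/450 = 22603.964.
E: Wₕ = 0.03851400; term = 0.03851400²·(1 − 0.18750000)·35100000/90 = 470.02966.
D: Wₕ = 0.15806788; term = 0.15806788²·(1 − 0.08121827)·15900000/160 = 2281.2703.
Sum = 25355.264.
SE = √(25355.264) = 159.2.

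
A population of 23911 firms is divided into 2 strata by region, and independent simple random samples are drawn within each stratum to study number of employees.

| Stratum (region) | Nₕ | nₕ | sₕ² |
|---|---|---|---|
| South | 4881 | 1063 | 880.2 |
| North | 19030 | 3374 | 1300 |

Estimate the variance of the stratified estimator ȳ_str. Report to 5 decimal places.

Var(ȳ_str) = Σₕ Wₕ²(1 − fₕ)sₕ²/nₕ with Wₕ = Nₕ/N, N = 23911.
South: Wₕ = 0.20413199; term = 0.20413199²·(1 − 0.21778324)·880.2/1063 = 0.026989656.
North: Wₕ = 0.79586801; term = 0.79586801²·(1 − 0.17729900)·1300/3374 = 0.2007809.
Sum = 0.22777056.

0.22777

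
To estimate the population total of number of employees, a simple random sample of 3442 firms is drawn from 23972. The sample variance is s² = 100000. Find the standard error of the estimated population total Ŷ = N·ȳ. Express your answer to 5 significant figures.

Var(Ŷ) = N²·Var(ȳ) = N²·(1 − n/N)·s²/n.
f = 3442/23972 = 0.14358418; Var(ȳ) = 0.85641582·100000/3442 = 24.881343.
Var(Ŷ) = 23972² · 24.881343 = 1.4298233 × 10^10.
SE(Ŷ) = √(1.4298233 × 10^10) = 119580.

119580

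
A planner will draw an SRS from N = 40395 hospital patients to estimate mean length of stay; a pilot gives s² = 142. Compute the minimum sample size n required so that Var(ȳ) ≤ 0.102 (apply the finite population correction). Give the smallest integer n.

Without fpc, n₀ = s²/D = 142/0.102 = 1392.1569.
With fpc, (1 − n/N)·s²/n ≤ D requires n ≥ n₀/(1 + n₀/N) = 1392.1569/(1 + 1392.1569/40395) = 1345.7766.
Rounding up, n = 1346.

1346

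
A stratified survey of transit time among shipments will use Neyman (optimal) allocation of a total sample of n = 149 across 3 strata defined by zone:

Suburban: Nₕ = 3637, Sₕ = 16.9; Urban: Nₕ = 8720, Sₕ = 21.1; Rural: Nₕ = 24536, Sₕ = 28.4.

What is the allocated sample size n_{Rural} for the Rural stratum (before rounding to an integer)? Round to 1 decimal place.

Neyman allocation: nₕ = n·NₕSₕ / Σⱼ NⱼSⱼ.
Σ NⱼSⱼ = 3637·16.9 + 8720·21.1 + 24536·28.4 = 942279.7.
n_{Rural} = 149·24536·28.4 / 942279.7 = 110.2.

110.2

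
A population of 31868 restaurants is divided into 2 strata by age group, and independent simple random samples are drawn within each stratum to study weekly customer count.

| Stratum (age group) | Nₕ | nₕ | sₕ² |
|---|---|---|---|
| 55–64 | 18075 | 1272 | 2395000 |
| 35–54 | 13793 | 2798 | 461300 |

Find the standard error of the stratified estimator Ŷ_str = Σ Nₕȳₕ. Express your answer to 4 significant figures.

Var(Ŷ_str) = Σₕ Nₕ²(1 − fₕ)sₕ²/nₕ.
55–64: 18075²·(1 − 1272/18075)·2395000/1272 = 5.7185186 × 10^11.
35–54: 13793²·(1 − 2798/13793)·461300/2798 = 2.5002861 × 10^10.
Sum = 5.9685472 × 10^11.
SE = √(5.9685472 × 10^11) = 772600.

772600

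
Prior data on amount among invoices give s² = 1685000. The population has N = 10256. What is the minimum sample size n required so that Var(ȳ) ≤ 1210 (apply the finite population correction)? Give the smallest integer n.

Without fpc, n₀ = s²/D = 1685000/1210 = 1392.5620.
With fpc, (1 − n/N)·s²/n ≤ D requires n ≥ n₀/(1 + n₀/N) = 1392.5620/(1 + 1392.5620/10256) = 1226.0840.
Rounding up, n = 1227.

1227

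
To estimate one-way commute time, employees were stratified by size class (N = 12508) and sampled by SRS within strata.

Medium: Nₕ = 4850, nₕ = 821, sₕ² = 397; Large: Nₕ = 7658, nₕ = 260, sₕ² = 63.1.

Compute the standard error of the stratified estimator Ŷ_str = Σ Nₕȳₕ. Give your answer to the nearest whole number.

Var(Ŷ_str) = Σₕ Nₕ²(1 − fₕ)sₕ²/nₕ.
Medium: 4850²·(1 − 821/4850)·397/821 = 9.449011 × 10^6.
Large: 7658²·(1 − 260/7658)·63.1/260 = 1.3749462 × 10^7.
Sum = 2.3198473 × 10^7.
SE = √(2.3198473 × 10^7) = 4816.

4816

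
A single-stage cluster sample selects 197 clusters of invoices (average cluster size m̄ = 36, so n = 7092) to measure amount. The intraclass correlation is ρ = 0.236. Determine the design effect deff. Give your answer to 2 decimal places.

deff = 1 + (36 − 1)·0.236 = 1 + 8.26 = 9.26.

9.26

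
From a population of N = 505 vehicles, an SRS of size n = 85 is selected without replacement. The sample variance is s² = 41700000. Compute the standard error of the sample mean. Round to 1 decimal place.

638.8

Under SRS without replacement, Var(ȳ) = (1 − f)·s²/n with f = n/N = 85/505 = 0.16831683.
Var(ȳ) = (1 − 0.16831683)·41700000/85 = 0.83168317·490588.24 = 408013.98.
SE(ȳ) = √(408013.98) = 638.8.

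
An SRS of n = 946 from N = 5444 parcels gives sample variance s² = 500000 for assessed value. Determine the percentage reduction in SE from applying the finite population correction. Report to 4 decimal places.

9.1028

f = n/N = 946/5444 = 0.17376929.
SE_no-fpc = √(s²/n) = 22.990024; SE_fpc = √((1−f)s²/n) = 20.897296.
Ratio = √(1−f) = 0.90897234. Reduction = 100·(1 − 0.90897234) = 9.1028%.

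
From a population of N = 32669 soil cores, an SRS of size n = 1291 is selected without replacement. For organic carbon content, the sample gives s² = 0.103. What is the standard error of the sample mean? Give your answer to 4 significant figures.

0.008754

Under SRS without replacement, Var(ȳ) = (1 − f)·s²/n with f = n/N = 1291/32669 = 0.03951759.
Var(ȳ) = (1 − 0.03951759)·0.103/1291 = 0.96048241·7.9783114 × 10^-5 = 7.6630278 × 10^-5.
SE(ȳ) = √(7.6630278 × 10^-5) = 0.008754.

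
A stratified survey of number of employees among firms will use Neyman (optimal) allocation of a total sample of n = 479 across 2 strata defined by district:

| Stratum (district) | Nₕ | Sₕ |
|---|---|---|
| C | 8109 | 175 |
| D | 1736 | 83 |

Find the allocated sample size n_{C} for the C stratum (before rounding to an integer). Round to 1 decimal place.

Neyman allocation: nₕ = n·NₕSₕ / Σⱼ NⱼSⱼ.
Σ NⱼSⱼ = 8109·175 + 1736·83 = 1.563163 × 10^6.
n_{C} = 479·8109·175 / (1.563163 × 10^6) = 434.8.

434.8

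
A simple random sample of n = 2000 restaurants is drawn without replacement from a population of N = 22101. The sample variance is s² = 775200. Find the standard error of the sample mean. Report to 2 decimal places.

Under SRS without replacement, Var(ȳ) = (1 − f)·s²/n with f = n/N = 2000/22101 = 0.09049364.
Var(ȳ) = (1 − 0.09049364)·775200/2000 = 0.90950636·387.6 = 352.52466.
SE(ȳ) = √(352.52466) = 18.78.

18.78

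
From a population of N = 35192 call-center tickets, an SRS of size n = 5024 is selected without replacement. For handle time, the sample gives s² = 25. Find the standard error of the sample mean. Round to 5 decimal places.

0.06531

Under SRS without replacement, Var(ȳ) = (1 − f)·s²/n with f = n/N = 5024/35192 = 0.14275972.
Var(ȳ) = (1 − 0.14275972)·25/5024 = 0.85724028·0.0049761146 = 0.0042657259.
SE(ȳ) = √(0.0042657259) = 0.06531.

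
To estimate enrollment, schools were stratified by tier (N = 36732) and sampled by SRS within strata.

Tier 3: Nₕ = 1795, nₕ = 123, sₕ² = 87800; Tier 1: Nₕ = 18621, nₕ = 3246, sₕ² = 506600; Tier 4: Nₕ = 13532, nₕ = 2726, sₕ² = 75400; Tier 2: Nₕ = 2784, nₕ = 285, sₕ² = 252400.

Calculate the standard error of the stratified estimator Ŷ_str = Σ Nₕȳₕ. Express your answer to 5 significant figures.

238810

Var(Ŷ_str) = Σₕ Nₕ²(1 − fₕ)sₕ²/nₕ.
Tier 3: 1795²·(1 − 123/1795)·87800/123 = 2.1423486 × 10^9.
Tier 1: 18621²·(1 − 3246/18621)·506600/3246 = 4.4682225 × 10^10.
Tier 4: 13532²·(1 − 2726/13532)·75400/2726 = 4.0445708 × 10^9.
Tier 2: 2784²·(1 − 285/2784)·252400/285 = 6.1614081 × 10^9.
Sum = 5.7030553 × 10^10.
SE = √(5.7030553 × 10^10) = 238810.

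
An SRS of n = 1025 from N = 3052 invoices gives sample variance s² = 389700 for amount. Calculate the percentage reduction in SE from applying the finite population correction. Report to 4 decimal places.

f = n/N = 1025/3052 = 0.33584535.
SE_no-fpc = √(s²/n) = 19.498593; SE_fpc = √((1−f)s²/n) = 15.890512.
Ratio = √(1−f) = 0.81495684. Reduction = 100·(1 − 0.81495684) = 18.5043%.

18.5043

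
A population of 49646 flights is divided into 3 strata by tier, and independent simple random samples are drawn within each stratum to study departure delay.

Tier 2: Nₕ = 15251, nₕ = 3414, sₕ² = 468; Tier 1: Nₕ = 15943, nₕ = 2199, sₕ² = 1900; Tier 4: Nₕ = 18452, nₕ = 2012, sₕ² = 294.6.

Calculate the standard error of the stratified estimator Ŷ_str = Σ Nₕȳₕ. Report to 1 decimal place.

16077.6

Var(Ŷ_str) = Σₕ Nₕ²(1 − fₕ)sₕ²/nₕ.
Tier 2: 15251²·(1 − 3414/15251)·468/3414 = 2.4746986 × 10^7.
Tier 1: 15943²·(1 − 2199/15943)·1900/2199 = 1.8932657 × 10^8.
Tier 4: 18452²·(1 − 2012/18452)·294.6/2012 = 4.4417082 × 10^7.
Sum = 2.5849064 × 10^8.
SE = √(2.5849064 × 10^8) = 16077.6.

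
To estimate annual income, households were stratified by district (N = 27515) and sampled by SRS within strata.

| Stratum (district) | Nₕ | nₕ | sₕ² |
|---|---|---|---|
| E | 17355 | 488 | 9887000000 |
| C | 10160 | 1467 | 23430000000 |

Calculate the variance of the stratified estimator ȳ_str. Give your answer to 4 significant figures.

9.697 × 10^6

Var(ȳ_str) = Σₕ Wₕ²(1 − fₕ)sₕ²/nₕ with Wₕ = Nₕ/N, N = 27515.
E: Wₕ = 0.63074687; term = 0.63074687²·(1 − 0.02811870)·9887000000/488 = 7.8337217 × 10^6.
C: Wₕ = 0.36925313; term = 0.36925313²·(1 − 0.14438976)·23430000000/1467 = 1.8632303 × 10^6.
Sum = 9.696952 × 10^6.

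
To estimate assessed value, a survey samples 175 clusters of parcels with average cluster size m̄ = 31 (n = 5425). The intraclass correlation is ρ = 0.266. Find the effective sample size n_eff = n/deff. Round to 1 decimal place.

deff = 1 + (31 − 1)·0.266 = 1 + 7.98 = 8.98.
n_eff = 5425 / 8.98 = 604.1.

604.1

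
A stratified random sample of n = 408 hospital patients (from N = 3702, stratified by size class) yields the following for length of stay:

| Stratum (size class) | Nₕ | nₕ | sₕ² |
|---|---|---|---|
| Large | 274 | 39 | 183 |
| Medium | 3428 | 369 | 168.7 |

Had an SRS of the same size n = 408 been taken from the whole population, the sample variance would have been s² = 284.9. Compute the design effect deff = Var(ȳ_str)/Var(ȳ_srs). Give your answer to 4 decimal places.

0.5985

Var(ȳ_str) = Σ Wₕ²(1−fₕ)sₕ²/nₕ with Wₕ = Nₕ/3702:
  Large: (274/3702)²·(1−39/274)·183/39 = 0.022046116
  Medium: (3428/3702)²·(1−369/3428)·168.7/369 = 0.34981319
  → Var(ȳ_str) = 0.37185931.
Var(ȳ_srs) = (1 − 408/3702)·284.9/408 = 0.62132591.
deff = 0.37185931 / 0.62132591 = 0.5985.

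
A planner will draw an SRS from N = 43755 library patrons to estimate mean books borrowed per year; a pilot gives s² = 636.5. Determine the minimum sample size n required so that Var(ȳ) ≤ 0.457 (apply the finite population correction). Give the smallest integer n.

Without fpc, n₀ = s²/D = 636.5/0.457 = 1392.7790.
With fpc, (1 − n/N)·s²/n ≤ D requires n ≥ n₀/(1 + n₀/N) = 1392.7790/(1 + 1392.7790/43755) = 1349.8127.
Rounding up, n = 1350.

1350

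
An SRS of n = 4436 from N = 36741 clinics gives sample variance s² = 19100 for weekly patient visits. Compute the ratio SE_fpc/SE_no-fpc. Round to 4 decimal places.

f = n/N = 4436/36741 = 0.12073705.
SE_no-fpc = √(s²/n) = 2.0750134; SE_fpc = √((1−f)s²/n) = 1.9457198.
Ratio = √(1−f) = 0.93769022.

0.9377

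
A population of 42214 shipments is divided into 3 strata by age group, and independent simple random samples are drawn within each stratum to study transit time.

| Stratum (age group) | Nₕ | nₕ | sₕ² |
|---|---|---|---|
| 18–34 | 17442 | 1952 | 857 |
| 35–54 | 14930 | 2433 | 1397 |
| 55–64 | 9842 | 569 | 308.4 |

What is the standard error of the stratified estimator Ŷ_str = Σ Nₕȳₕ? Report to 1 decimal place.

16589.6

Var(Ŷ_str) = Σₕ Nₕ²(1 − fₕ)sₕ²/nₕ.
18–34: 17442²·(1 − 1952/17442)·857/1952 = 1.1861748 × 10^8.
35–54: 14930²·(1 − 2433/14930)·1397/2433 = 1.0713216 × 10^8.
55–64: 9842²·(1 − 569/9842)·308.4/569 = 4.9465878 × 10^7.
Sum = 2.7521552 × 10^8.
SE = √(2.7521552 × 10^8) = 16589.6.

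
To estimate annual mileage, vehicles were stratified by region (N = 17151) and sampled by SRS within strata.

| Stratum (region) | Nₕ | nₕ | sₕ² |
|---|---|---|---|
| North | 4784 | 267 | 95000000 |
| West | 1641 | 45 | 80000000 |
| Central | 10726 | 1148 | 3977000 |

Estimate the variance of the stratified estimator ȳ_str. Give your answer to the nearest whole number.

43177

Var(ȳ_str) = Σₕ Wₕ²(1 − fₕ)sₕ²/nₕ with Wₕ = Nₕ/N, N = 17151.
North: Wₕ = 0.27893417; term = 0.27893417²·(1 − 0.05581104)·95000000/267 = 26138.142.
West: Wₕ = 0.09567955; term = 0.09567955²·(1 − 0.02742230)·80000000/45 = 15828.51.
Central: Wₕ = 0.62538627; term = 0.62538627²·(1 − 0.10702965)·3977000/1148 = 1209.8943.
Sum = 43176.546.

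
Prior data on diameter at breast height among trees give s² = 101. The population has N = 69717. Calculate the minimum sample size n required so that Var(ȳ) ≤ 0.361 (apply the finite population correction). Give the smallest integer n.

Without fpc, n₀ = s²/D = 101/0.361 = 279.7784.
With fpc, (1 − n/N)·s²/n ≤ D requires n ≥ n₀/(1 + n₀/N) = 279.7784/(1 + 279.7784/69717) = 278.6601.
Rounding up, n = 279.

279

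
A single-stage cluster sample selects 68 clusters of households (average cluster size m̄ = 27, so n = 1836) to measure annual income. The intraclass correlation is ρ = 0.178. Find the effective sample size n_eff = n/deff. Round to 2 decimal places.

326.23

deff = 1 + (27 − 1)·0.178 = 1 + 4.628 = 5.628.
n_eff = 1836 / 5.628 = 326.23.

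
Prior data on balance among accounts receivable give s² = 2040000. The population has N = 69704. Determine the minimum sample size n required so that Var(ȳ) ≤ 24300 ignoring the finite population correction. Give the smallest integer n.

84

Without fpc, n₀ = s²/D = 2040000/24300 = 83.9506.
Rounding up, n = 84.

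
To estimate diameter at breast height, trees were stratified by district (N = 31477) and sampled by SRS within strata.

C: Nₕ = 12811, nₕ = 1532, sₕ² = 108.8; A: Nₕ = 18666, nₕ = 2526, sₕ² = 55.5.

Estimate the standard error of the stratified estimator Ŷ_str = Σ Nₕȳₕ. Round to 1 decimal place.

4108.7

Var(Ŷ_str) = Σₕ Nₕ²(1 − fₕ)sₕ²/nₕ.
C: 12811²·(1 − 1532/12811)·108.8/1532 = 1.0261805 × 10^7.
A: 18666²·(1 − 2526/18666)·55.5/2526 = 6.619336 × 10^6.
Sum = 1.6881141 × 10^7.
SE = √(1.6881141 × 10^7) = 4108.7.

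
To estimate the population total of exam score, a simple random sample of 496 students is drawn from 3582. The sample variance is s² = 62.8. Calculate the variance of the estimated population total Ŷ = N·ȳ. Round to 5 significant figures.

1.3996 × 10^6

Var(Ŷ) = N²·Var(ȳ) = N²·(1 − n/N)·s²/n.
f = 496/3582 = 0.13847013; Var(ȳ) = 0.86152987·62.8/496 = 0.1090808.
Var(Ŷ) = 3582² · 0.1090808 = 1.3995856 × 10^6.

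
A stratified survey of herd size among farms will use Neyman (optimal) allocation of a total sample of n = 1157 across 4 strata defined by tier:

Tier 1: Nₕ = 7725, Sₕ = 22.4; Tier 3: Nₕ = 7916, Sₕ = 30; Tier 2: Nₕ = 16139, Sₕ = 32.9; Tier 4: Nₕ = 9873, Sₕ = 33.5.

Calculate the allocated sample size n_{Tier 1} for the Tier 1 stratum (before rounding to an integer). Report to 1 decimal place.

Neyman allocation: nₕ = n·NₕSₕ / Σⱼ NⱼSⱼ.
Σ NⱼSⱼ = 7725·22.4 + 7916·30 + 16139·32.9 + 9873·33.5 = 1.2722386 × 10^6.
n_{Tier 1} = 1157·7725·22.4 / (1.2722386 × 10^6) = 157.4.

157.4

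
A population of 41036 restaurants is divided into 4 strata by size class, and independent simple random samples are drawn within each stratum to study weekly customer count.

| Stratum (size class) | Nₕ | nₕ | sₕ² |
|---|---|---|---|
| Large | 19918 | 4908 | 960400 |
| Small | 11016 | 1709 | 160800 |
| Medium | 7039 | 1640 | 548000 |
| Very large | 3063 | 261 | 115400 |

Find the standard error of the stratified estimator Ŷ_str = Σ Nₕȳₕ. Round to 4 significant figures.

290900

Var(Ŷ_str) = Σₕ Nₕ²(1 − fₕ)sₕ²/nₕ.
Large: 19918²·(1 − 4908/19918)·960400/4908 = 5.8502445 × 10^10.
Small: 11016²·(1 − 1709/11016)·160800/1709 = 9.6466745 × 10^9.
Medium: 7039²·(1 − 1640/7039)·548000/1640 = 1.2698751 × 10^10.
Very large: 3063²·(1 − 261/3063)·115400/261 = 3.7947261 × 10^9.
Sum = 8.4642597 × 10^10.
SE = √(8.4642597 × 10^10) = 290900.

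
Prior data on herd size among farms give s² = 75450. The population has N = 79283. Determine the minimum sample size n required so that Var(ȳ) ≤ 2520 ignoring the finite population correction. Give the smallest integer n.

Without fpc, n₀ = s²/D = 75450/2520 = 29.9405.
Rounding up, n = 30.

30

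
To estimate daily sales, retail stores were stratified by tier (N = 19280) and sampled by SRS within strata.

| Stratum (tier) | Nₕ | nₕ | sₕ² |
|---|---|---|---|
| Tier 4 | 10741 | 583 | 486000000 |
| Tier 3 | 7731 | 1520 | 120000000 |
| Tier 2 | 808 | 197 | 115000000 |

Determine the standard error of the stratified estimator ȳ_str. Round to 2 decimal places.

505.63

Var(ȳ_str) = Σₕ Wₕ²(1 − fₕ)sₕ²/nₕ with Wₕ = Nₕ/N, N = 19280.
Tier 4: Wₕ = 0.55710581; term = 0.55710581²·(1 − 0.05427800)·486000000/583 = 244684.57.
Tier 3: Wₕ = 0.40098548; term = 0.40098548²·(1 − 0.19661105)·120000000/1520 = 10198.136.
Tier 2: Wₕ = 0.04190871; term = 0.04190871²·(1 − 0.24381188)·115000000/197 = 775.30061.
Sum = 255658.01.
SE = √(255658.01) = 505.63.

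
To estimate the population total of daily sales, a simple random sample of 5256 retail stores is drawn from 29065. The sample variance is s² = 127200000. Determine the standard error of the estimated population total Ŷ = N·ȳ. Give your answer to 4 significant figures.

4.092 × 10^6

Var(Ŷ) = N²·Var(ȳ) = N²·(1 − n/N)·s²/n.
f = 5256/29065 = 0.18083606; Var(ȳ) = 0.81916394·127200000/5256 = 19824.516.
Var(Ŷ) = 29065² · 19824.516 = 1.674724 × 10^13.
SE(Ŷ) = √(1.674724 × 10^13) = 4.092 × 10^6.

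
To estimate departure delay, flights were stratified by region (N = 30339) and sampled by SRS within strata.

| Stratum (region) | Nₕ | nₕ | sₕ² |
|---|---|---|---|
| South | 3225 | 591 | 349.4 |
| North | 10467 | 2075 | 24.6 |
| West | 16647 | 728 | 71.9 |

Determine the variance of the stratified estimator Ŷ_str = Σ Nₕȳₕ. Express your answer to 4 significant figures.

Var(Ŷ_str) = Σₕ Nₕ²(1 − fₕ)sₕ²/nₕ.
South: 3225²·(1 − 591/3225)·349.4/591 = 5.0220486 × 10^6.
North: 10467²·(1 − 2075/10467)·24.6/2075 = 1.0413691 × 10^6.
West: 16647²·(1 − 728/16647)·71.9/728 = 2.6172745 × 10^7.
Sum = 3.2236163 × 10^7.

3.224 × 10^7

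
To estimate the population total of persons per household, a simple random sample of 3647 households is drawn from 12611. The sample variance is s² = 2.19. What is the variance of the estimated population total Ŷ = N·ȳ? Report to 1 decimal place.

Var(Ŷ) = N²·Var(ȳ) = N²·(1 − n/N)·s²/n.
f = 3647/12611 = 0.28919198; Var(ȳ) = 0.71080802·2.19/3647 = 4.2683564 × 10^-4.
Var(Ŷ) = 12611² · (4.2683564 × 10^-4) = 67882.797.

67882.8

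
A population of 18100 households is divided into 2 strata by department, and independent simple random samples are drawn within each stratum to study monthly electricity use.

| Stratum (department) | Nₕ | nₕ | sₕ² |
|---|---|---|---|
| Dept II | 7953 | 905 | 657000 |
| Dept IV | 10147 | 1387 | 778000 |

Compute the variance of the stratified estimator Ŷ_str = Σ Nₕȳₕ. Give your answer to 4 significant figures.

9.055 × 10^10

Var(Ŷ_str) = Σₕ Nₕ²(1 − fₕ)sₕ²/nₕ.
Dept II: 7953²·(1 − 905/7953)·657000/905 = 4.0692434 × 10^10.
Dept IV: 10147²·(1 − 1387/10147)·778000/1387 = 4.9859154 × 10^10.
Sum = 9.0551588 × 10^10.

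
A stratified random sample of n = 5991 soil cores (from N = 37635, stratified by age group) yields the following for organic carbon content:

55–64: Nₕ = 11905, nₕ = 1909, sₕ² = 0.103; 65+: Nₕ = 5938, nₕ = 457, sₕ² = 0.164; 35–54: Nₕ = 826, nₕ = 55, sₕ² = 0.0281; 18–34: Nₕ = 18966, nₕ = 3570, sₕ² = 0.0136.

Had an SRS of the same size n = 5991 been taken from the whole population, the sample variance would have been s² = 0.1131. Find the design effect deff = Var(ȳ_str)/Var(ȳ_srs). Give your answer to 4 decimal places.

0.8690

Var(ȳ_str) = Σ Wₕ²(1−fₕ)sₕ²/nₕ with Wₕ = Nₕ/37635:
  55–64: (11905/37635)²·(1−1909/11905)·0.103/1909 = 4.5331814 × 10^-6
  65+: (5938/37635)²·(1−457/5938)·0.164/457 = 8.246009 × 10^-6
  35–54: (826/37635)²·(1−55/826)·0.0281/55 = 2.2971757 × 10^-7
  18–34: (18966/37635)²·(1−3570/18966)·0.0136/3570 = 7.8536311 × 10^-7
  → Var(ȳ_str) = 1.3794271 × 10^-5.
Var(ȳ_srs) = (1 − 5991/37635)·0.1131/5991 = 1.5873136 × 10^-5.
deff = (1.3794271 × 10^-5) / (1.5873136 × 10^-5) = 0.8690.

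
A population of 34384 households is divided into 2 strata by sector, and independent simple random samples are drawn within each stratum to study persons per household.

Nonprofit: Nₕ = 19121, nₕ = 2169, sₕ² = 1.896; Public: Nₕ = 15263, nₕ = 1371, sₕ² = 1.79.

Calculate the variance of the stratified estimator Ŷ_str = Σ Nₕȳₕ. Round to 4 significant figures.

Var(Ŷ_str) = Σₕ Nₕ²(1 − fₕ)sₕ²/nₕ.
Nonprofit: 19121²·(1 − 2169/19121)·1.896/2169 = 283341.59.
Public: 15263²·(1 − 1371/15263)·1.79/1371 = 276834.53.
Sum = 560176.12.

560200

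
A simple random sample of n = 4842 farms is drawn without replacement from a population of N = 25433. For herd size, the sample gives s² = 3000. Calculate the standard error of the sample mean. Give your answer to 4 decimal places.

Under SRS without replacement, Var(ȳ) = (1 − f)·s²/n with f = n/N = 4842/25433 = 0.19038257.
Var(ȳ) = (1 − 0.19038257)·3000/4842 = 0.80961743·0.61957869 = 0.5016217.
SE(ȳ) = √(0.5016217) = 0.7083.

0.7083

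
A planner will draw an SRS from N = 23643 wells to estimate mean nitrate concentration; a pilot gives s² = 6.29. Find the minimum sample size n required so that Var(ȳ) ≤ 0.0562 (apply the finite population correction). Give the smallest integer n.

Without fpc, n₀ = s²/D = 6.29/0.0562 = 111.9217.
With fpc, (1 − n/N)·s²/n ≤ D requires n ≥ n₀/(1 + n₀/N) = 111.9217/(1 + 111.9217/23643) = 111.3944.
Rounding up, n = 112.

112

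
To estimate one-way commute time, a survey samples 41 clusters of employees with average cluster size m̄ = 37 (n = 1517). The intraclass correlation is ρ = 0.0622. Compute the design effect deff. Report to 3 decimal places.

deff = 1 + (37 − 1)·0.0622 = 1 + 2.2392 = 3.2392.

3.239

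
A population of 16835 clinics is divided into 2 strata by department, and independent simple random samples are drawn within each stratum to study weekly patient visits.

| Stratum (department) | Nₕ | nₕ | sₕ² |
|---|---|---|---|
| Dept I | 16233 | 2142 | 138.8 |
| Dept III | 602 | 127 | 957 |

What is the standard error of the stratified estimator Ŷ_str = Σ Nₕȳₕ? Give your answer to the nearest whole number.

Var(Ŷ_str) = Σₕ Nₕ²(1 − fₕ)sₕ²/nₕ.
Dept I: 16233²·(1 − 2142/16233)·138.8/2142 = 1.4822129 × 10^7.
Dept III: 602²·(1 − 127/602)·957/127 = 2.1547571 × 10^6.
Sum = 1.6976886 × 10^7.
SE = √(1.6976886 × 10^7) = 4120.

4120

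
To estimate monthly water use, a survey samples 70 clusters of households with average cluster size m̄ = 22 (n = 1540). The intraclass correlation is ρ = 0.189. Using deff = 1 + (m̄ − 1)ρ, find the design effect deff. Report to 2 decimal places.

4.97

deff = 1 + (22 − 1)·0.189 = 1 + 3.969 = 4.969.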